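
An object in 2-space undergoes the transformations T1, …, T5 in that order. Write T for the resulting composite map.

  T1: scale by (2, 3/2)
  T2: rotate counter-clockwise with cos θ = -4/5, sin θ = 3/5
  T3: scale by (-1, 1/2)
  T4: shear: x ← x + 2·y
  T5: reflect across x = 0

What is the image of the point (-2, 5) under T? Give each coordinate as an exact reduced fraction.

T1 scale by (2, 3/2): (-2, 5) → (-4, 15/2)
T2 rotate counter-clockwise with cos θ = -4/5, sin θ = 3/5: (-4, 15/2) → (-13/10, -42/5)
T3 scale by (-1, 1/2): (-13/10, -42/5) → (13/10, -21/5)
T4 shear: x ← x + 2·y: (13/10, -21/5) → (-71/10, -21/5)
T5 reflect across x = 0: (-71/10, -21/5) → (71/10, -21/5)

T(p) = (71/10, -21/5)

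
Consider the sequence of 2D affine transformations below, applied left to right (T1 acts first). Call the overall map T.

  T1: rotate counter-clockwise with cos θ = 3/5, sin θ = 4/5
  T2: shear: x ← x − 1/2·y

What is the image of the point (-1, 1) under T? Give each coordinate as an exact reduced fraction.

T1 rotate counter-clockwise with cos θ = 3/5, sin θ = 4/5: (-1, 1) → (-7/5, -1/5)
T2 shear: x ← x − 1/2·y: (-7/5, -1/5) → (-13/10, -1/5)

T(p) = (-13/10, -1/5)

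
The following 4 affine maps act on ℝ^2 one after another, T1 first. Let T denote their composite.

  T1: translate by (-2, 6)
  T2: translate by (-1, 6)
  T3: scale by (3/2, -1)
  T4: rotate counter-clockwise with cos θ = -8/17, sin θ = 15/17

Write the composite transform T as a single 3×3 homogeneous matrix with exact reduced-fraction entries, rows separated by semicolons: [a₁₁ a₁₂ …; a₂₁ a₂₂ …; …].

T = [-12/17 15/17 216/17; 45/34 8/17 57/34; 0 0 1]

T1 = [1 0 -2; 0 1 6; 0 0 1]
T2·T1 = [1 0 -3; 0 1 12; 0 0 1]
T3·…·T1 = [3/2 0 -9/2; 0 -1 -12; 0 0 1]
T4·…·T1 = [-12/17 15/17 216/17; 45/34 8/17 57/34; 0 0 1]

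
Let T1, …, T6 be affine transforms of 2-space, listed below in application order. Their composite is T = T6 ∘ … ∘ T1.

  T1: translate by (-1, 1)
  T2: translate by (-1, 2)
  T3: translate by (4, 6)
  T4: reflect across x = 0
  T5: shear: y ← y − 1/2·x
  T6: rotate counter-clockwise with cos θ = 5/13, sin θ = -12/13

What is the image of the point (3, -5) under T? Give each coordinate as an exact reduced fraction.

T(p) = (53/13, 185/26)

T1 translate by (-1, 1): (3, -5) → (2, -4)
T2 translate by (-1, 2): (2, -4) → (1, -2)
T3 translate by (4, 6): (1, -2) → (5, 4)
T4 reflect across x = 0: (5, 4) → (-5, 4)
T5 shear: y ← y − 1/2·x: (-5, 4) → (-5, 13/2)
T6 rotate counter-clockwise with cos θ = 5/13, sin θ = -12/13: (-5, 13/2) → (53/13, 185/26)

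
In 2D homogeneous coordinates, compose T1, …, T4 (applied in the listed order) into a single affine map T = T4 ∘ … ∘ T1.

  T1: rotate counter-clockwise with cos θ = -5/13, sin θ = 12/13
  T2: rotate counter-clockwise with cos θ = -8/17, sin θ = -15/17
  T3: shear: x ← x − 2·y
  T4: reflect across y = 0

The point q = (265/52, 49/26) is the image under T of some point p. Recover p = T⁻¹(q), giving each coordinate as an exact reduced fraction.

T1 = [-5/13 -12/13 0; 12/13 -5/13 0; 0 0 1]
T2·T1 = [220/221 21/221 0; -21/221 220/221 0; 0 0 1]
T3·…·T1 = [262/221 -419/221 0; -21/221 220/221 0; 0 0 1]
T4·…·T1 = [262/221 -419/221 0; 21/221 -220/221 0; 0 0 1]
det M = -1; M⁻¹ = [220/221 -419/221 0; 21/221 -262/221 0; 0 0 1]
M⁻¹ · (265/52, 49/26)ᵀ = (3/2, -7/4)ᵀ

p = (3/2, -7/4)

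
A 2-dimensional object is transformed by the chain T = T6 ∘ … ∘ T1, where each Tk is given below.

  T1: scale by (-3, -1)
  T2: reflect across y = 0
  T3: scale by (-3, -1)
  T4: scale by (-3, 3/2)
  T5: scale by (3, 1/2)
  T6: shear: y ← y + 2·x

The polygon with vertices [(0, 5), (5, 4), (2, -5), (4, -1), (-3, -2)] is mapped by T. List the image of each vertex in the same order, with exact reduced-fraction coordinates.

image vertices: (0, -15/4), (-405, -813), (-162, -1281/4), (-324, -2589/4), (243, 975/2)

T1 scale by (-3, -1): (0, 5) → (0, -5); (5, 4) → (-15, -4); (2, -5) → (-6, 5); (4, -1) → (-12, 1); (-3, -2) → (9, 2)
T2 reflect across y = 0: (0, -5) → (0, 5); (-15, -4) → (-15, 4); (-6, 5) → (-6, -5); (-12, 1) → (-12, -1); (9, 2) → (9, -2)
T3 scale by (-3, -1): (0, 5) → (0, -5); (-15, 4) → (45, -4); (-6, -5) → (18, 5); (-12, -1) → (36, 1); (9, -2) → (-27, 2)
T4 scale by (-3, 3/2): (0, -5) → (0, -15/2); (45, -4) → (-135, -6); (18, 5) → (-54, 15/2); (36, 1) → (-108, 3/2); (-27, 2) → (81, 3)
T5 scale by (3, 1/2): (0, -15/2) → (0, -15/4); (-135, -6) → (-405, -3); (-54, 15/2) → (-162, 15/4); (-108, 3/2) → (-324, 3/4); (81, 3) → (243, 3/2)
T6 shear: y ← y + 2·x: (0, -15/4) → (0, -15/4); (-405, -3) → (-405, -813); (-162, 15/4) → (-162, -1281/4); (-324, 3/4) → (-324, -2589/4); (243, 3/2) → (243, 975/2)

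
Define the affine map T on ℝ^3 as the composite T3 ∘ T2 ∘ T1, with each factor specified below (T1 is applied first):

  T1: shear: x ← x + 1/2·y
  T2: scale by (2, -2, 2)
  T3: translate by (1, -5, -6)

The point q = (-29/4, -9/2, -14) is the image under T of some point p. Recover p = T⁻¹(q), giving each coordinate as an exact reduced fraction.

p = (-4, -1/4, -4)

T1 = [1 1/2 0 0; 0 1 0 0; 0 0 1 0; 0 0 0 1]
T2·T1 = [2 1 0 0; 0 -2 0 0; 0 0 2 0; 0 0 0 1]
T3·…·T1 = [2 1 0 1; 0 -2 0 -5; 0 0 2 -6; 0 0 0 1]
det M = -8; M⁻¹ = [1/2 1/4 0 3/4; 0 -1/2 0 -5/2; 0 0 1/2 3; 0 0 0 1]
M⁻¹ · (-29/4, -9/2, -14)ᵀ = (-4, -1/4, -4)ᵀ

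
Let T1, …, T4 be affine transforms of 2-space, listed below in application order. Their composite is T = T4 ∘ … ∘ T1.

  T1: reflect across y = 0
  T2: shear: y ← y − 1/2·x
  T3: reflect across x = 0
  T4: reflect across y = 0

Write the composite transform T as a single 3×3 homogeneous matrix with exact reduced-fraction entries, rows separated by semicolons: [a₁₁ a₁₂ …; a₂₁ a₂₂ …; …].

T1 = [1 0 0; 0 -1 0; 0 0 1]
T2·T1 = [1 0 0; -1/2 -1 0; 0 0 1]
T3·…·T1 = [-1 0 0; -1/2 -1 0; 0 0 1]
T4·…·T1 = [-1 0 0; 1/2 1 0; 0 0 1]

T = [-1 0 0; 1/2 1 0; 0 0 1]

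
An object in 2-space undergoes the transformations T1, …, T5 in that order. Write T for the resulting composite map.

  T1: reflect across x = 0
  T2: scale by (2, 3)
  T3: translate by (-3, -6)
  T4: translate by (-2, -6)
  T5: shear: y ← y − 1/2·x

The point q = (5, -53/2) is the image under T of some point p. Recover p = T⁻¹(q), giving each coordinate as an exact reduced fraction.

p = (-5, -4)

T1 = [-1 0 0; 0 1 0; 0 0 1]
T2·T1 = [-2 0 0; 0 3 0; 0 0 1]
T3·…·T1 = [-2 0 -3; 0 3 -6; 0 0 1]
T4·…·T1 = [-2 0 -5; 0 3 -12; 0 0 1]
T5·…·T1 = [-2 0 -5; 1 3 -19/2; 0 0 1]
det M = -6; M⁻¹ = [-1/2 0 -5/2; 1/6 1/3 4; 0 0 1]
M⁻¹ · (5, -53/2)ᵀ = (-5, -4)ᵀ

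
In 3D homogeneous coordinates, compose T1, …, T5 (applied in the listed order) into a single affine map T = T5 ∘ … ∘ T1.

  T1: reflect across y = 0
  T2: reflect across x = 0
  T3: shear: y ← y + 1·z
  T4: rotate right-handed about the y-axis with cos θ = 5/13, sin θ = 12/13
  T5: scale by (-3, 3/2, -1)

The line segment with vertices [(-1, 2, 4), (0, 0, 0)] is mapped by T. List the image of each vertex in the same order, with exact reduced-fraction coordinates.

image vertices: (-159/13, 3, -8/13), (0, 0, 0)

T1 reflect across y = 0: (-1, 2, 4) → (-1, -2, 4); (0, 0, 0) → (0, 0, 0)
T2 reflect across x = 0: (-1, -2, 4) → (1, -2, 4); (0, 0, 0) → (0, 0, 0)
T3 shear: y ← y + 1·z: (1, -2, 4) → (1, 2, 4); (0, 0, 0) → (0, 0, 0)
T4 rotate right-handed about the y-axis with cos θ = 5/13, sin θ = 12/13: (1, 2, 4) → (53/13, 2, 8/13); (0, 0, 0) → (0, 0, 0)
T5 scale by (-3, 3/2, -1): (53/13, 2, 8/13) → (-159/13, 3, -8/13); (0, 0, 0) → (0, 0, 0)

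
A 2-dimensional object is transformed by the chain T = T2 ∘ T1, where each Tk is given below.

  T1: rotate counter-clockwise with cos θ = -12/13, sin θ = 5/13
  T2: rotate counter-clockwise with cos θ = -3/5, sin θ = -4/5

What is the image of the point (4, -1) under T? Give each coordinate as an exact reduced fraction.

T1 rotate counter-clockwise with cos θ = -12/13, sin θ = 5/13: (4, -1) → (-43/13, 32/13)
T2 rotate counter-clockwise with cos θ = -3/5, sin θ = -4/5: (-43/13, 32/13) → (257/65, 76/65)

T(p) = (257/65, 76/65)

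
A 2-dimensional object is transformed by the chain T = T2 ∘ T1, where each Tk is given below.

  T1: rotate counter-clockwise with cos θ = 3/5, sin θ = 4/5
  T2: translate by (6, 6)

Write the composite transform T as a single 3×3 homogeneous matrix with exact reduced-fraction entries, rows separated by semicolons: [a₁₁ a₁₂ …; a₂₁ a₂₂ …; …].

T1 = [3/5 -4/5 0; 4/5 3/5 0; 0 0 1]
T2·T1 = [3/5 -4/5 6; 4/5 3/5 6; 0 0 1]

T = [3/5 -4/5 6; 4/5 3/5 6; 0 0 1]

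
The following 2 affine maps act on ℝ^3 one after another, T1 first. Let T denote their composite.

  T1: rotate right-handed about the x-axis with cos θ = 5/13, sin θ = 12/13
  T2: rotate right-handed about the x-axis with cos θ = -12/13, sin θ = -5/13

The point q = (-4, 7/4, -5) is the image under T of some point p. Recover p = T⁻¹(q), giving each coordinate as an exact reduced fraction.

p = (-4, 5, 7/4)

T1 = [1 0 0 0; 0 5/13 -12/13 0; 0 12/13 5/13 0; 0 0 0 1]
T2·T1 = [1 0 0 0; 0 0 1 0; 0 -1 0 0; 0 0 0 1]
det M = 1; M⁻¹ = [1 0 0 0; 0 0 -1 0; 0 1 0 0; 0 0 0 1]
M⁻¹ · (-4, 7/4, -5)ᵀ = (-4, 5, 7/4)ᵀ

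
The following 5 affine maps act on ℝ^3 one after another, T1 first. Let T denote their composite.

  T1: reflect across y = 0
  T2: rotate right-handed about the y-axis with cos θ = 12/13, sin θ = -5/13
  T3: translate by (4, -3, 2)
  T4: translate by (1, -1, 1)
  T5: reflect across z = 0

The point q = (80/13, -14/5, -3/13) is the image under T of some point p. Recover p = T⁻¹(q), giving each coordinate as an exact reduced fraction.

p = (0, -6/5, -3)

T1 = [1 0 0 0; 0 -1 0 0; 0 0 1 0; 0 0 0 1]
T2·T1 = [12/13 0 -5/13 0; 0 -1 0 0; 5/13 0 12/13 0; 0 0 0 1]
T3·…·T1 = [12/13 0 -5/13 4; 0 -1 0 -3; 5/13 0 12/13 2; 0 0 0 1]
T4·…·T1 = [12/13 0 -5/13 5; 0 -1 0 -4; 5/13 0 12/13 3; 0 0 0 1]
T5·…·T1 = [12/13 0 -5/13 5; 0 -1 0 -4; -5/13 0 -12/13 -3; 0 0 0 1]
det M = 1; M⁻¹ = [12/13 0 -5/13 -75/13; 0 -1 0 -4; -5/13 0 -12/13 -11/13; 0 0 0 1]
M⁻¹ · (80/13, -14/5, -3/13)ᵀ = (0, -6/5, -3)ᵀ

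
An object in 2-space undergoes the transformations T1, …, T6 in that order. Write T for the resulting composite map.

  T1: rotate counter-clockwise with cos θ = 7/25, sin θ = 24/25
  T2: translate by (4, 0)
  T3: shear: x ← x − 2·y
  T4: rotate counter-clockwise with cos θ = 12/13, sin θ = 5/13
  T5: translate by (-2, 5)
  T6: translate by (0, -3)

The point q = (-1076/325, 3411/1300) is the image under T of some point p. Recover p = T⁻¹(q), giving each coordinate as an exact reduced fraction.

T1 = [7/25 -24/25 0; 24/25 7/25 0; 0 0 1]
T2·T1 = [7/25 -24/25 4; 24/25 7/25 0; 0 0 1]
T3·…·T1 = [-41/25 -38/25 4; 24/25 7/25 0; 0 0 1]
T4·…·T1 = [-612/325 -491/325 48/13; 83/325 -106/325 20/13; 0 0 1]
T5·…·T1 = [-612/325 -491/325 22/13; 83/325 -106/325 85/13; 0 0 1]
T6·…·T1 = [-612/325 -491/325 22/13; 83/325 -106/325 46/13; 0 0 1]
det M = 1; M⁻¹ = [-106/325 491/325 -1558/325; -83/325 -612/325 2306/325; 0 0 1]
M⁻¹ · (-1076/325, 3411/1300)ᵀ = (1/4, 3)ᵀ

p = (1/4, 3)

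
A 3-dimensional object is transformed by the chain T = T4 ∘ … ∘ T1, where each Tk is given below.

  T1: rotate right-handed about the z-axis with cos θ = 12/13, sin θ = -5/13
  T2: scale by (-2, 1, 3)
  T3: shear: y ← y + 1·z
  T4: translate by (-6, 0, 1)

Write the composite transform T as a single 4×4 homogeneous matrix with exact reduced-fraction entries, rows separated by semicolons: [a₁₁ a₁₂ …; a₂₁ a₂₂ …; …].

T1 = [12/13 5/13 0 0; -5/13 12/13 0 0; 0 0 1 0; 0 0 0 1]
T2·T1 = [-24/13 -10/13 0 0; -5/13 12/13 0 0; 0 0 3 0; 0 0 0 1]
T3·…·T1 = [-24/13 -10/13 0 0; -5/13 12/13 3 0; 0 0 3 0; 0 0 0 1]
T4·…·T1 = [-24/13 -10/13 0 -6; -5/13 12/13 3 0; 0 0 3 1; 0 0 0 1]

T = [-24/13 -10/13 0 -6; -5/13 12/13 3 0; 0 0 3 1; 0 0 0 1]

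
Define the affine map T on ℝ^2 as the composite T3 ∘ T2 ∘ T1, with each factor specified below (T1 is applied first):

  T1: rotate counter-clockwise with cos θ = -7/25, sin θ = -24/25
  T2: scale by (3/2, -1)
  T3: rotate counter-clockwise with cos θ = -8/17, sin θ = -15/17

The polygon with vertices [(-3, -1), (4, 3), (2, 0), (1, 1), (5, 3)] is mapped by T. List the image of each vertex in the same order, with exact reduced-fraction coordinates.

image vertices: (-1149/425, 1399/850), (1227/425, -1926/425), (888/425, -69/425), (261/425, -1261/850), (1671/425, -3921/850)

T1 rotate counter-clockwise with cos θ = -7/25, sin θ = -24/25: (-3, -1) → (-3/25, 79/25); (4, 3) → (44/25, -117/25); (2, 0) → (-14/25, -48/25); (1, 1) → (17/25, -31/25); (5, 3) → (37/25, -141/25)
T2 scale by (3/2, -1): (-3/25, 79/25) → (-9/50, -79/25); (44/25, -117/25) → (66/25, 117/25); (-14/25, -48/25) → (-21/25, 48/25); (17/25, -31/25) → (51/50, 31/25); (37/25, -141/25) → (111/50, 141/25)
T3 rotate counter-clockwise with cos θ = -8/17, sin θ = -15/17: (-9/50, -79/25) → (-1149/425, 1399/850); (66/25, 117/25) → (1227/425, -1926/425); (-21/25, 48/25) → (888/425, -69/425); (51/50, 31/25) → (261/425, -1261/850); (111/50, 141/25) → (1671/425, -3921/850)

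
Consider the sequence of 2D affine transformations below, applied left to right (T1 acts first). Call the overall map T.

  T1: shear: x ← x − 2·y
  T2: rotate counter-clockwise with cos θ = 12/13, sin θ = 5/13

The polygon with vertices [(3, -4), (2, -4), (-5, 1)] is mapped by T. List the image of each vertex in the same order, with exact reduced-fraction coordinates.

T1 shear: x ← x − 2·y: (3, -4) → (11, -4); (2, -4) → (10, -4); (-5, 1) → (-7, 1)
T2 rotate counter-clockwise with cos θ = 12/13, sin θ = 5/13: (11, -4) → (152/13, 7/13); (10, -4) → (140/13, 2/13); (-7, 1) → (-89/13, -23/13)

image vertices: (152/13, 7/13), (140/13, 2/13), (-89/13, -23/13)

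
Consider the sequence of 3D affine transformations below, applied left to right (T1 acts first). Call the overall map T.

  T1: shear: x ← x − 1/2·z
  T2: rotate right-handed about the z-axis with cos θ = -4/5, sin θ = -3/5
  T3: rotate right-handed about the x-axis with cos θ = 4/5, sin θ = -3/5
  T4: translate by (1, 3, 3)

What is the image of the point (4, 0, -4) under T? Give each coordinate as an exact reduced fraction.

T1 shear: x ← x − 1/2·z: (4, 0, -4) → (6, 0, -4)
T2 rotate right-handed about the z-axis with cos θ = -4/5, sin θ = -3/5: (6, 0, -4) → (-24/5, -18/5, -4)
T3 rotate right-handed about the x-axis with cos θ = 4/5, sin θ = -3/5: (-24/5, -18/5, -4) → (-24/5, -132/25, -26/25)
T4 translate by (1, 3, 3): (-24/5, -132/25, -26/25) → (-19/5, -57/25, 49/25)

T(p) = (-19/5, -57/25, 49/25)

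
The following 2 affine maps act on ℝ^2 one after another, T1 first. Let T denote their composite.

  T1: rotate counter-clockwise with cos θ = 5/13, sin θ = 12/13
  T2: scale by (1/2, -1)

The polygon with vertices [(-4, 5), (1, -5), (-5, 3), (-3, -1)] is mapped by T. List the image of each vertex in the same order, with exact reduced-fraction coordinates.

T1 rotate counter-clockwise with cos θ = 5/13, sin θ = 12/13: (-4, 5) → (-80/13, -23/13); (1, -5) → (5, -1); (-5, 3) → (-61/13, -45/13); (-3, -1) → (-3/13, -41/13)
T2 scale by (1/2, -1): (-80/13, -23/13) → (-40/13, 23/13); (5, -1) → (5/2, 1); (-61/13, -45/13) → (-61/26, 45/13); (-3/13, -41/13) → (-3/26, 41/13)

image vertices: (-40/13, 23/13), (5/2, 1), (-61/26, 45/13), (-3/26, 41/13)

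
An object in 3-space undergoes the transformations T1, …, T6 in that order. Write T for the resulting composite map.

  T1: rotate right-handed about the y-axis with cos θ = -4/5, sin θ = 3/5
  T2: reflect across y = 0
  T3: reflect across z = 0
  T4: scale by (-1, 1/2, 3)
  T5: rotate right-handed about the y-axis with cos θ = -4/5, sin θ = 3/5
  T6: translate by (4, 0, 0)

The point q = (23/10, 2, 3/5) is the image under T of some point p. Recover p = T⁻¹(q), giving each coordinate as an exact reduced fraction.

T1 = [-4/5 0 3/5 0; 0 1 0 0; -3/5 0 -4/5 0; 0 0 0 1]
T2·T1 = [-4/5 0 3/5 0; 0 -1 0 0; -3/5 0 -4/5 0; 0 0 0 1]
T3·…·T1 = [-4/5 0 3/5 0; 0 -1 0 0; 3/5 0 4/5 0; 0 0 0 1]
T4·…·T1 = [4/5 0 -3/5 0; 0 -1/2 0 0; 9/5 0 12/5 0; 0 0 0 1]
T5·…·T1 = [11/25 0 48/25 0; 0 -1/2 0 0; -48/25 0 -39/25 0; 0 0 0 1]
T6·…·T1 = [11/25 0 48/25 4; 0 -1/2 0 0; -48/25 0 -39/25 0; 0 0 0 1]
det M = -3/2; M⁻¹ = [-13/25 0 -16/25 52/25; 0 -2 0 0; 16/25 0 11/75 -64/25; 0 0 0 1]
M⁻¹ · (23/10, 2, 3/5)ᵀ = (1/2, -4, -1)ᵀ

p = (1/2, -4, -1)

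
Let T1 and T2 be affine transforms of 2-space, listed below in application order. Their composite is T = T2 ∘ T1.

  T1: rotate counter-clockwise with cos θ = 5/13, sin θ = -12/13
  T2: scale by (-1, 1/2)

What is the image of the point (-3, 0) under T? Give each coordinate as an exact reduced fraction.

T(p) = (15/13, 18/13)

T1 rotate counter-clockwise with cos θ = 5/13, sin θ = -12/13: (-3, 0) → (-15/13, 36/13)
T2 scale by (-1, 1/2): (-15/13, 36/13) → (15/13, 18/13)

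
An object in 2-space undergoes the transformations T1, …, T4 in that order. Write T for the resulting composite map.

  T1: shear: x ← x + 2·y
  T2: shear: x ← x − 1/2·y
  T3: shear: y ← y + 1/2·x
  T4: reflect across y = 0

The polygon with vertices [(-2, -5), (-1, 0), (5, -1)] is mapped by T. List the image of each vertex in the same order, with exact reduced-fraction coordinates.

image vertices: (-19/2, 39/4), (-1, 1/2), (7/2, -3/4)

T1 shear: x ← x + 2·y: (-2, -5) → (-12, -5); (-1, 0) → (-1, 0); (5, -1) → (3, -1)
T2 shear: x ← x − 1/2·y: (-12, -5) → (-19/2, -5); (-1, 0) → (-1, 0); (3, -1) → (7/2, -1)
T3 shear: y ← y + 1/2·x: (-19/2, -5) → (-19/2, -39/4); (-1, 0) → (-1, -1/2); (7/2, -1) → (7/2, 3/4)
T4 reflect across y = 0: (-19/2, -39/4) → (-19/2, 39/4); (-1, -1/2) → (-1, 1/2); (7/2, 3/4) → (7/2, -3/4)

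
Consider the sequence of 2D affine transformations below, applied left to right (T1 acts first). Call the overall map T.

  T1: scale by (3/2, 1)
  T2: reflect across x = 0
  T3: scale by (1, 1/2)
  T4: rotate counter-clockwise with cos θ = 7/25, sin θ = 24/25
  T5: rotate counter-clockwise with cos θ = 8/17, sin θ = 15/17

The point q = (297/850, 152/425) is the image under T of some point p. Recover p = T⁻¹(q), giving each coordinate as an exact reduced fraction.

T1 = [3/2 0 0; 0 1 0; 0 0 1]
T2·T1 = [-3/2 0 0; 0 1 0; 0 0 1]
T3·…·T1 = [-3/2 0 0; 0 1/2 0; 0 0 1]
T4·…·T1 = [-21/50 -12/25 0; -36/25 7/50 0; 0 0 1]
T5·…·T1 = [456/425 -297/850 0; -891/850 -152/425 0; 0 0 1]
det M = -3/4; M⁻¹ = [608/1275 -198/425 0; -594/425 -608/425 0; 0 0 1]
M⁻¹ · (297/850, 152/425)ᵀ = (0, -1)ᵀ

p = (0, -1)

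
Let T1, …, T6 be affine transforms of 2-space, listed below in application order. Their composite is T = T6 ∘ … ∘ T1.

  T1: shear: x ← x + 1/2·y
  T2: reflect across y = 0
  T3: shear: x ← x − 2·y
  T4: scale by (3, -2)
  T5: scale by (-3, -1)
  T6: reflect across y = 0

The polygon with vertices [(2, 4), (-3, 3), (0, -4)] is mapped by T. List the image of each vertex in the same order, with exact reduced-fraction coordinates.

T1 shear: x ← x + 1/2·y: (2, 4) → (4, 4); (-3, 3) → (-3/2, 3); (0, -4) → (-2, -4)
T2 reflect across y = 0: (4, 4) → (4, -4); (-3/2, 3) → (-3/2, -3); (-2, -4) → (-2, 4)
T3 shear: x ← x − 2·y: (4, -4) → (12, -4); (-3/2, -3) → (9/2, -3); (-2, 4) → (-10, 4)
T4 scale by (3, -2): (12, -4) → (36, 8); (9/2, -3) → (27/2, 6); (-10, 4) → (-30, -8)
T5 scale by (-3, -1): (36, 8) → (-108, -8); (27/2, 6) → (-81/2, -6); (-30, -8) → (90, 8)
T6 reflect across y = 0: (-108, -8) → (-108, 8); (-81/2, -6) → (-81/2, 6); (90, 8) → (90, -8)

image vertices: (-108, 8), (-81/2, 6), (90, -8)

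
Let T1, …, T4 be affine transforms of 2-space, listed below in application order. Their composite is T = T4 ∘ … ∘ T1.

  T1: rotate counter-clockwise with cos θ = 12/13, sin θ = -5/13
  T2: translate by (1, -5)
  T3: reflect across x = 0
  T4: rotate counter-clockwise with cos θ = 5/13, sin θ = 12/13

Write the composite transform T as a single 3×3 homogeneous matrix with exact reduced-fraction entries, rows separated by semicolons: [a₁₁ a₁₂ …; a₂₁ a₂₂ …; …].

T1 = [12/13 5/13 0; -5/13 12/13 0; 0 0 1]
T2·T1 = [12/13 5/13 1; -5/13 12/13 -5; 0 0 1]
T3·…·T1 = [-12/13 -5/13 -1; -5/13 12/13 -5; 0 0 1]
T4·…·T1 = [0 -1 55/13; -1 0 -37/13; 0 0 1]

T = [0 -1 55/13; -1 0 -37/13; 0 0 1]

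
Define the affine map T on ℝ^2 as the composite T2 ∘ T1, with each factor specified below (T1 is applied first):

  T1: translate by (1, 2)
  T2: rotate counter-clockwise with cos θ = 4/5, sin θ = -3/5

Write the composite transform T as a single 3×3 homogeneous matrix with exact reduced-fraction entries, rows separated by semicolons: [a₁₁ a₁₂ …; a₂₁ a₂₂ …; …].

T = [4/5 3/5 2; -3/5 4/5 1; 0 0 1]

T1 = [1 0 1; 0 1 2; 0 0 1]
T2·T1 = [4/5 3/5 2; -3/5 4/5 1; 0 0 1]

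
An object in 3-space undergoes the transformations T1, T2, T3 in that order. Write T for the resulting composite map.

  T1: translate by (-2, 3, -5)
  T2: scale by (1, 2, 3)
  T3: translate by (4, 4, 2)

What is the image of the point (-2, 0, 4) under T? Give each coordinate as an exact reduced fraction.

T1 translate by (-2, 3, -5): (-2, 0, 4) → (-4, 3, -1)
T2 scale by (1, 2, 3): (-4, 3, -1) → (-4, 6, -3)
T3 translate by (4, 4, 2): (-4, 6, -3) → (0, 10, -1)

T(p) = (0, 10, -1)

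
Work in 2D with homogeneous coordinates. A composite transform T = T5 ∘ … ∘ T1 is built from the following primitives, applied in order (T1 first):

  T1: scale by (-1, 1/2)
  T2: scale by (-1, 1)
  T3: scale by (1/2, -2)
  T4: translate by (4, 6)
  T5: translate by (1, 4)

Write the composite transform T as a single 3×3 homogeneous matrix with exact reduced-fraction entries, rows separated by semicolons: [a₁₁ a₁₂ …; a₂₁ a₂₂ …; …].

T1 = [-1 0 0; 0 1/2 0; 0 0 1]
T2·T1 = [1 0 0; 0 1/2 0; 0 0 1]
T3·…·T1 = [1/2 0 0; 0 -1 0; 0 0 1]
T4·…·T1 = [1/2 0 4; 0 -1 6; 0 0 1]
T5·…·T1 = [1/2 0 5; 0 -1 10; 0 0 1]

T = [1/2 0 5; 0 -1 10; 0 0 1]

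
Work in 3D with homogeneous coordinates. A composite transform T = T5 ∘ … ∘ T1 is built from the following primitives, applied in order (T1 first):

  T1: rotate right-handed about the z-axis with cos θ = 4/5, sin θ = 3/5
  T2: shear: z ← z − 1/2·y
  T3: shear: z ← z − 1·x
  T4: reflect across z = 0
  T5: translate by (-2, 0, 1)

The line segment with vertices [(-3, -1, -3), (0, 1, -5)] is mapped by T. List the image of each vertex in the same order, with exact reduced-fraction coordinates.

T1 rotate right-handed about the z-axis with cos θ = 4/5, sin θ = 3/5: (-3, -1, -3) → (-9/5, -13/5, -3); (0, 1, -5) → (-3/5, 4/5, -5)
T2 shear: z ← z − 1/2·y: (-9/5, -13/5, -3) → (-9/5, -13/5, -17/10); (-3/5, 4/5, -5) → (-3/5, 4/5, -27/5)
T3 shear: z ← z − 1·x: (-9/5, -13/5, -17/10) → (-9/5, -13/5, 1/10); (-3/5, 4/5, -27/5) → (-3/5, 4/5, -24/5)
T4 reflect across z = 0: (-9/5, -13/5, 1/10) → (-9/5, -13/5, -1/10); (-3/5, 4/5, -24/5) → (-3/5, 4/5, 24/5)
T5 translate by (-2, 0, 1): (-9/5, -13/5, -1/10) → (-19/5, -13/5, 9/10); (-3/5, 4/5, 24/5) → (-13/5, 4/5, 29/5)

image vertices: (-19/5, -13/5, 9/10), (-13/5, 4/5, 29/5)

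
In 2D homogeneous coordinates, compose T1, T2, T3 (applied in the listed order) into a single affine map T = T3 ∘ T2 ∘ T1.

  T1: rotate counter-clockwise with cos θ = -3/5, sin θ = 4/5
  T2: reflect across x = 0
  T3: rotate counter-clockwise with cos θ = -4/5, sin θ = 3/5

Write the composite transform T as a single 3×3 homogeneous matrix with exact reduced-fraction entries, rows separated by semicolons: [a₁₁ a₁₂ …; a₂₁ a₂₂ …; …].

T1 = [-3/5 -4/5 0; 4/5 -3/5 0; 0 0 1]
T2·T1 = [3/5 4/5 0; 4/5 -3/5 0; 0 0 1]
T3·…·T1 = [-24/25 -7/25 0; -7/25 24/25 0; 0 0 1]

T = [-24/25 -7/25 0; -7/25 24/25 0; 0 0 1]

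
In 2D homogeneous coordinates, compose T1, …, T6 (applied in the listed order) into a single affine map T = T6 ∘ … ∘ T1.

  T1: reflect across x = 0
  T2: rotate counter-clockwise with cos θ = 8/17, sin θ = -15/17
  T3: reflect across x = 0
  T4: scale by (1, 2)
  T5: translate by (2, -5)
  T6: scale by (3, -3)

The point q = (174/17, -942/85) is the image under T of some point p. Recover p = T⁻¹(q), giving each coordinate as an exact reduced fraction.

T1 = [-1 0 0; 0 1 0; 0 0 1]
T2·T1 = [-8/17 15/17 0; 15/17 8/17 0; 0 0 1]
T3·…·T1 = [8/17 -15/17 0; 15/17 8/17 0; 0 0 1]
T4·…·T1 = [8/17 -15/17 0; 30/17 16/17 0; 0 0 1]
T5·…·T1 = [8/17 -15/17 2; 30/17 16/17 -5; 0 0 1]
T6·…·T1 = [24/17 -45/17 6; -90/17 -48/17 15; 0 0 1]
det M = -18; M⁻¹ = [8/51 -5/34 43/34; -5/17 -4/51 50/17; 0 0 1]
M⁻¹ · (174/17, -942/85)ᵀ = (9/2, 4/5)ᵀ

p = (9/2, 4/5)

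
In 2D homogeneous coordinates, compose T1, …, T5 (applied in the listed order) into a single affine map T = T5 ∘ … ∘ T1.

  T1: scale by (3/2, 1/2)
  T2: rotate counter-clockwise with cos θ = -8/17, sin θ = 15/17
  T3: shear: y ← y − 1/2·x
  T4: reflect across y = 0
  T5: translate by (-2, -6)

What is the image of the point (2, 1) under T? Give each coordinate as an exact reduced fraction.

T1 scale by (3/2, 1/2): (2, 1) → (3, 1/2)
T2 rotate counter-clockwise with cos θ = -8/17, sin θ = 15/17: (3, 1/2) → (-63/34, 41/17)
T3 shear: y ← y − 1/2·x: (-63/34, 41/17) → (-63/34, 227/68)
T4 reflect across y = 0: (-63/34, 227/68) → (-63/34, -227/68)
T5 translate by (-2, -6): (-63/34, -227/68) → (-131/34, -635/68)

T(p) = (-131/34, -635/68)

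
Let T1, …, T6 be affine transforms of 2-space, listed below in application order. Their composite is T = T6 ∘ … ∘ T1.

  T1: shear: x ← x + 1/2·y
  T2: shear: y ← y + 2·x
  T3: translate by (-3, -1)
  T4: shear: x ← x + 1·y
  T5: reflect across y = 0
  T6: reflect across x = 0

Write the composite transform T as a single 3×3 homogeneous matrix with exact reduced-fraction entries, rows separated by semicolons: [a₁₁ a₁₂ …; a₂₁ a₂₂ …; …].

T = [-3 -5/2 4; -2 -2 1; 0 0 1]

T1 = [1 1/2 0; 0 1 0; 0 0 1]
T2·T1 = [1 1/2 0; 2 2 0; 0 0 1]
T3·…·T1 = [1 1/2 -3; 2 2 -1; 0 0 1]
T4·…·T1 = [3 5/2 -4; 2 2 -1; 0 0 1]
T5·…·T1 = [3 5/2 -4; -2 -2 1; 0 0 1]
T6·…·T1 = [-3 -5/2 4; -2 -2 1; 0 0 1]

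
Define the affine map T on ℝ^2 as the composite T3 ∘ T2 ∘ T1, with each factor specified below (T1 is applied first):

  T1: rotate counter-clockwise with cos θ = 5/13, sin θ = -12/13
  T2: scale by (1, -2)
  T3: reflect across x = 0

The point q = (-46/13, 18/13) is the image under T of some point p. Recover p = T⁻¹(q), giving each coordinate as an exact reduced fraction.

T1 = [5/13 12/13 0; -12/13 5/13 0; 0 0 1]
T2·T1 = [5/13 12/13 0; 24/13 -10/13 0; 0 0 1]
T3·…·T1 = [-5/13 -12/13 0; 24/13 -10/13 0; 0 0 1]
det M = 2; M⁻¹ = [-5/13 6/13 0; -12/13 -5/26 0; 0 0 1]
M⁻¹ · (-46/13, 18/13)ᵀ = (2, 3)ᵀ

p = (2, 3)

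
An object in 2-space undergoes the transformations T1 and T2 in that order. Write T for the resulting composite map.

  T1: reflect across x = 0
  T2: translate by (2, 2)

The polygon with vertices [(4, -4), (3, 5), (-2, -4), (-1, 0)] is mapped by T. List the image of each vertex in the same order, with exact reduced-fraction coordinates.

image vertices: (-2, -2), (-1, 7), (4, -2), (3, 2)

T1 reflect across x = 0: (4, -4) → (-4, -4); (3, 5) → (-3, 5); (-2, -4) → (2, -4); (-1, 0) → (1, 0)
T2 translate by (2, 2): (-4, -4) → (-2, -2); (-3, 5) → (-1, 7); (2, -4) → (4, -2); (1, 0) → (3, 2)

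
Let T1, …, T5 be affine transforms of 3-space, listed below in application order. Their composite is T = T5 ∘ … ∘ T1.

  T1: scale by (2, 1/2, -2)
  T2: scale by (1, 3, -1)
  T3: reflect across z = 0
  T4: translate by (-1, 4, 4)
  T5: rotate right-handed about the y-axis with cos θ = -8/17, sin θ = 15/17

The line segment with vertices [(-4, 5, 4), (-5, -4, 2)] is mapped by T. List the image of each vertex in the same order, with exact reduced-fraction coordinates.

image vertices: (12/17, 23/2, 167/17), (88/17, -2, 165/17)

T1 scale by (2, 1/2, -2): (-4, 5, 4) → (-8, 5/2, -8); (-5, -4, 2) → (-10, -2, -4)
T2 scale by (1, 3, -1): (-8, 5/2, -8) → (-8, 15/2, 8); (-10, -2, -4) → (-10, -6, 4)
T3 reflect across z = 0: (-8, 15/2, 8) → (-8, 15/2, -8); (-10, -6, 4) → (-10, -6, -4)
T4 translate by (-1, 4, 4): (-8, 15/2, -8) → (-9, 23/2, -4); (-10, -6, -4) → (-11, -2, 0)
T5 rotate right-handed about the y-axis with cos θ = -8/17, sin θ = 15/17: (-9, 23/2, -4) → (12/17, 23/2, 167/17); (-11, -2, 0) → (88/17, -2, 165/17)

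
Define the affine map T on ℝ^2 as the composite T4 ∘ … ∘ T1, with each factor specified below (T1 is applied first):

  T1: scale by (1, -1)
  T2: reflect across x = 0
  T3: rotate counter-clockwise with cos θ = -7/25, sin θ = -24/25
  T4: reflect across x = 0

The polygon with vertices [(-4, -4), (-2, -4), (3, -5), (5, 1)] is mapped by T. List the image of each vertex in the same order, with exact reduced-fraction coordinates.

T1 scale by (1, -1): (-4, -4) → (-4, 4); (-2, -4) → (-2, 4); (3, -5) → (3, 5); (5, 1) → (5, -1)
T2 reflect across x = 0: (-4, 4) → (4, 4); (-2, 4) → (2, 4); (3, 5) → (-3, 5); (5, -1) → (-5, -1)
T3 rotate counter-clockwise with cos θ = -7/25, sin θ = -24/25: (4, 4) → (68/25, -124/25); (2, 4) → (82/25, -76/25); (-3, 5) → (141/25, 37/25); (-5, -1) → (11/25, 127/25)
T4 reflect across x = 0: (68/25, -124/25) → (-68/25, -124/25); (82/25, -76/25) → (-82/25, -76/25); (141/25, 37/25) → (-141/25, 37/25); (11/25, 127/25) → (-11/25, 127/25)

image vertices: (-68/25, -124/25), (-82/25, -76/25), (-141/25, 37/25), (-11/25, 127/25)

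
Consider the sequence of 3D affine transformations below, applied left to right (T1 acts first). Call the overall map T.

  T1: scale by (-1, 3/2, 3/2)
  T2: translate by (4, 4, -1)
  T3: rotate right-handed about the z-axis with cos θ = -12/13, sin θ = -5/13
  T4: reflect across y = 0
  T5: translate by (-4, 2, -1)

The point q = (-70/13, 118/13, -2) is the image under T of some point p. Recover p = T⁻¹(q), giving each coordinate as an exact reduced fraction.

p = (0, 4/3, 0)

T1 = [-1 0 0 0; 0 3/2 0 0; 0 0 3/2 0; 0 0 0 1]
T2·T1 = [-1 0 0 4; 0 3/2 0 4; 0 0 3/2 -1; 0 0 0 1]
T3·…·T1 = [12/13 15/26 0 -28/13; 5/13 -18/13 0 -68/13; 0 0 3/2 -1; 0 0 0 1]
T4·…·T1 = [12/13 15/26 0 -28/13; -5/13 18/13 0 68/13; 0 0 3/2 -1; 0 0 0 1]
T5·…·T1 = [12/13 15/26 0 -80/13; -5/13 18/13 0 94/13; 0 0 3/2 -2; 0 0 0 1]
det M = 9/4; M⁻¹ = [12/13 -5/13 0 110/13; 10/39 8/13 0 -112/39; 0 0 2/3 4/3; 0 0 0 1]
M⁻¹ · (-70/13, 118/13, -2)ᵀ = (0, 4/3, 0)ᵀ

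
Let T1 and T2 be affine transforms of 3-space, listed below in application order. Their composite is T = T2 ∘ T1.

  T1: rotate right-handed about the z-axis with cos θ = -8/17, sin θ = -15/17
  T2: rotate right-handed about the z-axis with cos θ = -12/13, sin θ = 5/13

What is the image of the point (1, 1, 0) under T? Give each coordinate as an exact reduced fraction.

T(p) = (31/221, 311/221, 0)

T1 rotate right-handed about the z-axis with cos θ = -8/17, sin θ = -15/17: (1, 1, 0) → (7/17, -23/17, 0)
T2 rotate right-handed about the z-axis with cos θ = -12/13, sin θ = 5/13: (7/17, -23/17, 0) → (31/221, 311/221, 0)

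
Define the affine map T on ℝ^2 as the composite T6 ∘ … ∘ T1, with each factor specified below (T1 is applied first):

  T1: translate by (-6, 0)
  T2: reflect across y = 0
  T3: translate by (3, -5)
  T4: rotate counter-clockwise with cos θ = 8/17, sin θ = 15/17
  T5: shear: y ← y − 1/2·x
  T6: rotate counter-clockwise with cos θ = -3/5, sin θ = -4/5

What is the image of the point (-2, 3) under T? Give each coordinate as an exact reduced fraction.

T(p) = (-956/85, 217/85)

T1 translate by (-6, 0): (-2, 3) → (-8, 3)
T2 reflect across y = 0: (-8, 3) → (-8, -3)
T3 translate by (3, -5): (-8, -3) → (-5, -8)
T4 rotate counter-clockwise with cos θ = 8/17, sin θ = 15/17: (-5, -8) → (80/17, -139/17)
T5 shear: y ← y − 1/2·x: (80/17, -139/17) → (80/17, -179/17)
T6 rotate counter-clockwise with cos θ = -3/5, sin θ = -4/5: (80/17, -179/17) → (-956/85, 217/85)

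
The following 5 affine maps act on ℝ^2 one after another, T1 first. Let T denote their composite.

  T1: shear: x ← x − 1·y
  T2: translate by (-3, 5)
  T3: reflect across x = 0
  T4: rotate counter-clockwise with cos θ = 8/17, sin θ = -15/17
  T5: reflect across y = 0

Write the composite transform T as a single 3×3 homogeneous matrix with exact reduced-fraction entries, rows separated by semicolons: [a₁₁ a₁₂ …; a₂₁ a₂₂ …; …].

T1 = [1 -1 0; 0 1 0; 0 0 1]
T2·T1 = [1 -1 -3; 0 1 5; 0 0 1]
T3·…·T1 = [-1 1 3; 0 1 5; 0 0 1]
T4·…·T1 = [-8/17 23/17 99/17; 15/17 -7/17 -5/17; 0 0 1]
T5·…·T1 = [-8/17 23/17 99/17; -15/17 7/17 5/17; 0 0 1]

T = [-8/17 23/17 99/17; -15/17 7/17 5/17; 0 0 1]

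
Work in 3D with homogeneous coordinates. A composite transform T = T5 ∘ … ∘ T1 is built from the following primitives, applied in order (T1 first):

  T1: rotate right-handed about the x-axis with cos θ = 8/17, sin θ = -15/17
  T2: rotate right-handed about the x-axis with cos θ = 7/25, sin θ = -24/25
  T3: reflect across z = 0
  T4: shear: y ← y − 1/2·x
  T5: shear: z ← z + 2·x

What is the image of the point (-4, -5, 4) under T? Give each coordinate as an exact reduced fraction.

T1 rotate right-handed about the x-axis with cos θ = 8/17, sin θ = -15/17: (-4, -5, 4) → (-4, 20/17, 107/17)
T2 rotate right-handed about the x-axis with cos θ = 7/25, sin θ = -24/25: (-4, 20/17, 107/17) → (-4, 2708/425, 269/425)
T3 reflect across z = 0: (-4, 2708/425, 269/425) → (-4, 2708/425, -269/425)
T4 shear: y ← y − 1/2·x: (-4, 2708/425, -269/425) → (-4, 3558/425, -269/425)
T5 shear: z ← z + 2·x: (-4, 3558/425, -269/425) → (-4, 3558/425, -3669/425)

T(p) = (-4, 3558/425, -3669/425)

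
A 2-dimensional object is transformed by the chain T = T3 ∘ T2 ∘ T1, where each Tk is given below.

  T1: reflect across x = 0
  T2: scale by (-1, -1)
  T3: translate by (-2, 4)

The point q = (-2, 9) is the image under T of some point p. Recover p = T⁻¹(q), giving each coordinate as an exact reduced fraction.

p = (0, -5)

T1 = [-1 0 0; 0 1 0; 0 0 1]
T2·T1 = [1 0 0; 0 -1 0; 0 0 1]
T3·…·T1 = [1 0 -2; 0 -1 4; 0 0 1]
det M = -1; M⁻¹ = [1 0 2; 0 -1 4; 0 0 1]
M⁻¹ · (-2, 9)ᵀ = (0, -5)ᵀ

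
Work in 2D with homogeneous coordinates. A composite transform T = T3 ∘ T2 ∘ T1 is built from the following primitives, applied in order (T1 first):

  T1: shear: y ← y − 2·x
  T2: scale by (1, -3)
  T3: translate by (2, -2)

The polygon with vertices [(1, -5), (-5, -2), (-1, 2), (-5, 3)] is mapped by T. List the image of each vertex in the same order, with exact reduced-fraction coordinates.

T1 shear: y ← y − 2·x: (1, -5) → (1, -7); (-5, -2) → (-5, 8); (-1, 2) → (-1, 4); (-5, 3) → (-5, 13)
T2 scale by (1, -3): (1, -7) → (1, 21); (-5, 8) → (-5, -24); (-1, 4) → (-1, -12); (-5, 13) → (-5, -39)
T3 translate by (2, -2): (1, 21) → (3, 19); (-5, -24) → (-3, -26); (-1, -12) → (1, -14); (-5, -39) → (-3, -41)

image vertices: (3, 19), (-3, -26), (1, -14), (-3, -41)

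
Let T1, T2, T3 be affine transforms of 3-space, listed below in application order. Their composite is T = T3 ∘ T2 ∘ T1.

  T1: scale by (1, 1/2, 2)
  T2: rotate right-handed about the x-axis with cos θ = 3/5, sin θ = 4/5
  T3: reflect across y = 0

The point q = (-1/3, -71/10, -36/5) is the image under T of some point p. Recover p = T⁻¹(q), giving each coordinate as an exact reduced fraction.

T1 = [1 0 0 0; 0 1/2 0 0; 0 0 2 0; 0 0 0 1]
T2·T1 = [1 0 0 0; 0 3/10 -8/5 0; 0 2/5 6/5 0; 0 0 0 1]
T3·…·T1 = [1 0 0 0; 0 -3/10 8/5 0; 0 2/5 6/5 0; 0 0 0 1]
det M = -1; M⁻¹ = [1 0 0 0; 0 -6/5 8/5 0; 0 2/5 3/10 0; 0 0 0 1]
M⁻¹ · (-1/3, -71/10, -36/5)ᵀ = (-1/3, -3, -5)ᵀ

p = (-1/3, -3, -5)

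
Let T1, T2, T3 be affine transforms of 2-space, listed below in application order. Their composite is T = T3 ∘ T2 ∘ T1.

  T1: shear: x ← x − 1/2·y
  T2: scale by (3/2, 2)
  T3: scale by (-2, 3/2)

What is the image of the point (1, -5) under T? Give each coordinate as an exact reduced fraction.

T1 shear: x ← x − 1/2·y: (1, -5) → (7/2, -5)
T2 scale by (3/2, 2): (7/2, -5) → (21/4, -10)
T3 scale by (-2, 3/2): (21/4, -10) → (-21/2, -15)

T(p) = (-21/2, -15)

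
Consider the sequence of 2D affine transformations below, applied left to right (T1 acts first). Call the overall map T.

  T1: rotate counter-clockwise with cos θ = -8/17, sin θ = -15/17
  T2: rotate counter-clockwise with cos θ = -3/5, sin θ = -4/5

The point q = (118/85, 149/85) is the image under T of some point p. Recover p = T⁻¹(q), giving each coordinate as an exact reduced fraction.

T1 = [-8/17 15/17 0; -15/17 -8/17 0; 0 0 1]
T2·T1 = [-36/85 -77/85 0; 77/85 -36/85 0; 0 0 1]
det M = 1; M⁻¹ = [-36/85 77/85 0; -77/85 -36/85 0; 0 0 1]
M⁻¹ · (118/85, 149/85)ᵀ = (1, -2)ᵀ

p = (1, -2)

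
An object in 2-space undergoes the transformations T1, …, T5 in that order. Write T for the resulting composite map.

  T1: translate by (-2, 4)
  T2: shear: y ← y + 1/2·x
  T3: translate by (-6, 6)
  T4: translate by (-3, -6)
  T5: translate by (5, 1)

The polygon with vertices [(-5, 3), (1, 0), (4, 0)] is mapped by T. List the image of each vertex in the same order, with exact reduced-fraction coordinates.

T1 translate by (-2, 4): (-5, 3) → (-7, 7); (1, 0) → (-1, 4); (4, 0) → (2, 4)
T2 shear: y ← y + 1/2·x: (-7, 7) → (-7, 7/2); (-1, 4) → (-1, 7/2); (2, 4) → (2, 5)
T3 translate by (-6, 6): (-7, 7/2) → (-13, 19/2); (-1, 7/2) → (-7, 19/2); (2, 5) → (-4, 11)
T4 translate by (-3, -6): (-13, 19/2) → (-16, 7/2); (-7, 19/2) → (-10, 7/2); (-4, 11) → (-7, 5)
T5 translate by (5, 1): (-16, 7/2) → (-11, 9/2); (-10, 7/2) → (-5, 9/2); (-7, 5) → (-2, 6)

image vertices: (-11, 9/2), (-5, 9/2), (-2, 6)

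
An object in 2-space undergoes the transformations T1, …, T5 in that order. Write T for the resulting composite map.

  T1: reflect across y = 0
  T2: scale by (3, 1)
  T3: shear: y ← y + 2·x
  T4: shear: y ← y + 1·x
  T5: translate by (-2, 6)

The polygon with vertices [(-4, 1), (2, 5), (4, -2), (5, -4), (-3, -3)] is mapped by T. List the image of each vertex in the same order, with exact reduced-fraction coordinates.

T1 reflect across y = 0: (-4, 1) → (-4, -1); (2, 5) → (2, -5); (4, -2) → (4, 2); (5, -4) → (5, 4); (-3, -3) → (-3, 3)
T2 scale by (3, 1): (-4, -1) → (-12, -1); (2, -5) → (6, -5); (4, 2) → (12, 2); (5, 4) → (15, 4); (-3, 3) → (-9, 3)
T3 shear: y ← y + 2·x: (-12, -1) → (-12, -25); (6, -5) → (6, 7); (12, 2) → (12, 26); (15, 4) → (15, 34); (-9, 3) → (-9, -15)
T4 shear: y ← y + 1·x: (-12, -25) → (-12, -37); (6, 7) → (6, 13); (12, 26) → (12, 38); (15, 34) → (15, 49); (-9, -15) → (-9, -24)
T5 translate by (-2, 6): (-12, -37) → (-14, -31); (6, 13) → (4, 19); (12, 38) → (10, 44); (15, 49) → (13, 55); (-9, -24) → (-11, -18)

image vertices: (-14, -31), (4, 19), (10, 44), (13, 55), (-11, -18)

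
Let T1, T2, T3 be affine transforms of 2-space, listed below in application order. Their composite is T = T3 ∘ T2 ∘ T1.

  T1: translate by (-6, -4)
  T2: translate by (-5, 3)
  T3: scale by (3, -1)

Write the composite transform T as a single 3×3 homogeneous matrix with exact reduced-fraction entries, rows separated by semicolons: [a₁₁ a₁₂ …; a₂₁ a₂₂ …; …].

T = [3 0 -33; 0 -1 1; 0 0 1]

T1 = [1 0 -6; 0 1 -4; 0 0 1]
T2·T1 = [1 0 -11; 0 1 -1; 0 0 1]
T3·…·T1 = [3 0 -33; 0 -1 1; 0 0 1]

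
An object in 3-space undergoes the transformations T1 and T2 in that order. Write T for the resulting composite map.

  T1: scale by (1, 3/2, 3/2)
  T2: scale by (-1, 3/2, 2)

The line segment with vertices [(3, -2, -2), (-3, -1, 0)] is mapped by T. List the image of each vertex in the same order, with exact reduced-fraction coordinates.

image vertices: (-3, -9/2, -6), (3, -9/4, 0)

T1 scale by (1, 3/2, 3/2): (3, -2, -2) → (3, -3, -3); (-3, -1, 0) → (-3, -3/2, 0)
T2 scale by (-1, 3/2, 2): (3, -3, -3) → (-3, -9/2, -6); (-3, -3/2, 0) → (3, -9/4, 0)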